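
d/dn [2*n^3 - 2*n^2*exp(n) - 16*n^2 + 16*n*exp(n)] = -2*n^2*exp(n) + 6*n^2 + 12*n*exp(n) - 32*n + 16*exp(n)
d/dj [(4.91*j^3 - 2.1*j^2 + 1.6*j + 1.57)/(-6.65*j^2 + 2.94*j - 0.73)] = (-32.6515*j^4 + 28.8708*j^3 - 6.2869*j^2 + 23.947*j - 5.7838)/(44.2225*j^4 - 39.102*j^3 + 18.3526*j^2 - 4.2924*j + 0.5329)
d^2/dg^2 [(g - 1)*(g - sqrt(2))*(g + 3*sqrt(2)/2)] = 6*g - 2 + sqrt(2)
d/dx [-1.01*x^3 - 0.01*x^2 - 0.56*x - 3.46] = -3.03*x^2 - 0.02*x - 0.56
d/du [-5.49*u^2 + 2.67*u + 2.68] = 2.67 - 10.98*u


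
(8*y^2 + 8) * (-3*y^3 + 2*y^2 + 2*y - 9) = -24*y^5 + 16*y^4 - 8*y^3 - 56*y^2 + 16*y - 72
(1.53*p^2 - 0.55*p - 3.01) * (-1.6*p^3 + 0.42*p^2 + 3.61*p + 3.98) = -2.448*p^5 + 1.5226*p^4 + 10.1083*p^3 + 2.8397*p^2 - 13.0551*p - 11.9798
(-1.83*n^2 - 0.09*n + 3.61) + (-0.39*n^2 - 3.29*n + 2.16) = -2.22*n^2 - 3.38*n + 5.77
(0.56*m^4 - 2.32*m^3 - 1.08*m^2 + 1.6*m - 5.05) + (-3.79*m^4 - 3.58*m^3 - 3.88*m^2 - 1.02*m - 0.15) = -3.23*m^4 - 5.9*m^3 - 4.96*m^2 + 0.58*m - 5.2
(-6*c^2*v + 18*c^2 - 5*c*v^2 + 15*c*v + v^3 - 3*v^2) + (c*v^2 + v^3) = -6*c^2*v + 18*c^2 - 4*c*v^2 + 15*c*v + 2*v^3 - 3*v^2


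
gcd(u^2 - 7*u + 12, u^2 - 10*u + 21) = u - 3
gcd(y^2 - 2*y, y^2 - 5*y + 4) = 1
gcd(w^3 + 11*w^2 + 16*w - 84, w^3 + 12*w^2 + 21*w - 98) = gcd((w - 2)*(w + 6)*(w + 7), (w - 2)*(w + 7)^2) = w^2 + 5*w - 14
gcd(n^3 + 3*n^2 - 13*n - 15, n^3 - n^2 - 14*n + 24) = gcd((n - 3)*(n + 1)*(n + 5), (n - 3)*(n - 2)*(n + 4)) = n - 3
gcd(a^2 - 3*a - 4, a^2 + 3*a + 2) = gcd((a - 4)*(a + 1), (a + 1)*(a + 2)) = a + 1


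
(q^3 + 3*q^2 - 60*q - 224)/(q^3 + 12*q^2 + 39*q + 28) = (q - 8)/(q + 1)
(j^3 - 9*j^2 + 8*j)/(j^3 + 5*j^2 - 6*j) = (j - 8)/(j + 6)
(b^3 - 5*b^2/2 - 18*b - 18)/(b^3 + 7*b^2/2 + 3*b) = (b - 6)/b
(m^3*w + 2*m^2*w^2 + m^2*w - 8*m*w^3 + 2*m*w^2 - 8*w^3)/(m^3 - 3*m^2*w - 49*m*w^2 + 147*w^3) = w*(m^3 + 2*m^2*w + m^2 - 8*m*w^2 + 2*m*w - 8*w^2)/(m^3 - 3*m^2*w - 49*m*w^2 + 147*w^3)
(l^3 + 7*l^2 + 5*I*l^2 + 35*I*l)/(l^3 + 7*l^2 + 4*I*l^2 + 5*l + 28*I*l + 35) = l/(l - I)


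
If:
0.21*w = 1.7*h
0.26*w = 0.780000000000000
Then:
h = 0.37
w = 3.00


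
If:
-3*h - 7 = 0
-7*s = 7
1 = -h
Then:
No Solution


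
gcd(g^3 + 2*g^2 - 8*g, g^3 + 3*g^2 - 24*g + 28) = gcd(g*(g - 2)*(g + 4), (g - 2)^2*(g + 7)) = g - 2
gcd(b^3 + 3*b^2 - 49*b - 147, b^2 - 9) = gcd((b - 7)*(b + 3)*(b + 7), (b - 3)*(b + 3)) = b + 3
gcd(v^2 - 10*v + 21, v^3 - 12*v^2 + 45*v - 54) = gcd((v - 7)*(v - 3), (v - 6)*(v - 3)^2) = v - 3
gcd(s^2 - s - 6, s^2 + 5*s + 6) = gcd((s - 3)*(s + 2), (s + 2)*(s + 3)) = s + 2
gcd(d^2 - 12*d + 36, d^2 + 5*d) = 1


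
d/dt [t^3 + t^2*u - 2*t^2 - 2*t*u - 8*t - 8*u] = 3*t^2 + 2*t*u - 4*t - 2*u - 8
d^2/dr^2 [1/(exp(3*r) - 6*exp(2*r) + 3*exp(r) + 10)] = 3*((-3*exp(2*r) + 8*exp(r) - 1)*(exp(3*r) - 6*exp(2*r) + 3*exp(r) + 10) + 6*(exp(2*r) - 4*exp(r) + 1)^2*exp(r))*exp(r)/(exp(3*r) - 6*exp(2*r) + 3*exp(r) + 10)^3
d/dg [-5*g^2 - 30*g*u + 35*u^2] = -10*g - 30*u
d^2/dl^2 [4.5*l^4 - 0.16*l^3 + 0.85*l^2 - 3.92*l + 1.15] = 54.0*l^2 - 0.96*l + 1.7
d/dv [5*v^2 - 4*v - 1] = 10*v - 4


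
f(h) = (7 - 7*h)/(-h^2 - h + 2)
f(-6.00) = -1.75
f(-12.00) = -0.70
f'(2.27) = -0.38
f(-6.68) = -1.50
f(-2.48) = -14.58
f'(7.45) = -0.08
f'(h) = (7 - 7*h)*(2*h + 1)/(-h^2 - h + 2)^2 - 7/(-h^2 - h + 2)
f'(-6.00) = -0.44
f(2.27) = 1.64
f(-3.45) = -4.83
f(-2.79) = -8.86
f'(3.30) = -0.25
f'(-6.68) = -0.32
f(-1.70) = 23.33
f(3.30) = 1.32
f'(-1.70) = -77.78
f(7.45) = 0.74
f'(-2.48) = -30.38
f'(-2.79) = -11.22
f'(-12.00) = -0.07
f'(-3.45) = -3.33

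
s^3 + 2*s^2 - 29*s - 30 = (s - 5)*(s + 1)*(s + 6)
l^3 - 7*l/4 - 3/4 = (l - 3/2)*(l + 1/2)*(l + 1)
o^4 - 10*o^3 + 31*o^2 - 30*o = o*(o - 5)*(o - 3)*(o - 2)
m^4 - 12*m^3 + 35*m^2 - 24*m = m*(m - 8)*(m - 3)*(m - 1)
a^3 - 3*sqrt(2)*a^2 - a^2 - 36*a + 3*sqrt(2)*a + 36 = (a - 1)*(a - 6*sqrt(2))*(a + 3*sqrt(2))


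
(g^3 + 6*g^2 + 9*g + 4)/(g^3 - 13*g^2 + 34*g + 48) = (g^2 + 5*g + 4)/(g^2 - 14*g + 48)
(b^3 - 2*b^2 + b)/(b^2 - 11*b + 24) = b*(b^2 - 2*b + 1)/(b^2 - 11*b + 24)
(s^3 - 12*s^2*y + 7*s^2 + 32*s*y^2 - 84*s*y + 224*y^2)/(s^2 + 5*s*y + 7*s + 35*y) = (s^2 - 12*s*y + 32*y^2)/(s + 5*y)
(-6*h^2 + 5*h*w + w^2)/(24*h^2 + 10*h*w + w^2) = (-h + w)/(4*h + w)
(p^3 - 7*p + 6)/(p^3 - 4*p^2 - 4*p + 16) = (p^2 + 2*p - 3)/(p^2 - 2*p - 8)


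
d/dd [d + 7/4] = 1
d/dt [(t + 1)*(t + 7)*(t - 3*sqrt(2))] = 3*t^2 - 6*sqrt(2)*t + 16*t - 24*sqrt(2) + 7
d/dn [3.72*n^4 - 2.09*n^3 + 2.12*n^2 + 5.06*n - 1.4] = 14.88*n^3 - 6.27*n^2 + 4.24*n + 5.06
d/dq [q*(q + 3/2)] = 2*q + 3/2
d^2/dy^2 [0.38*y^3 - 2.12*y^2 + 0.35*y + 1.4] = 2.28*y - 4.24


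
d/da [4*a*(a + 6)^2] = 12*(a + 2)*(a + 6)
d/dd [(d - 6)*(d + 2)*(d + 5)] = 3*d^2 + 2*d - 32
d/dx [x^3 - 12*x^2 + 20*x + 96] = 3*x^2 - 24*x + 20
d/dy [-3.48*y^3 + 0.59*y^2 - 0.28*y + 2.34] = -10.44*y^2 + 1.18*y - 0.28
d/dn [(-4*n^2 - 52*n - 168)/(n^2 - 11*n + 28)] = 8*(12*n^2 + 14*n - 413)/(n^4 - 22*n^3 + 177*n^2 - 616*n + 784)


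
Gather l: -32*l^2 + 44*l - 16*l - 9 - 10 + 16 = -32*l^2 + 28*l - 3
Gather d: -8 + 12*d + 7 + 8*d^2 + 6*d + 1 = 8*d^2 + 18*d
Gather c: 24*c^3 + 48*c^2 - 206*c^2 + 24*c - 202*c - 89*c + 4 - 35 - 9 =24*c^3 - 158*c^2 - 267*c - 40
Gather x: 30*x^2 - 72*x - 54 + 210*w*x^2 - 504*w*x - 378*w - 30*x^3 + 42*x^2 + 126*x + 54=-378*w - 30*x^3 + x^2*(210*w + 72) + x*(54 - 504*w)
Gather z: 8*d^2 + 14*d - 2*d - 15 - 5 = 8*d^2 + 12*d - 20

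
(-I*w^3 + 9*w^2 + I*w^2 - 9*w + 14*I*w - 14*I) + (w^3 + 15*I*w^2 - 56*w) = w^3 - I*w^3 + 9*w^2 + 16*I*w^2 - 65*w + 14*I*w - 14*I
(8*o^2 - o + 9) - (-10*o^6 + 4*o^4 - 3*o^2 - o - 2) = 10*o^6 - 4*o^4 + 11*o^2 + 11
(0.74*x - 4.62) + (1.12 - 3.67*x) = -2.93*x - 3.5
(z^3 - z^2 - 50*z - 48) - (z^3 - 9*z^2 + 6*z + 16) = 8*z^2 - 56*z - 64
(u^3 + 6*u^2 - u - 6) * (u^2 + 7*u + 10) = u^5 + 13*u^4 + 51*u^3 + 47*u^2 - 52*u - 60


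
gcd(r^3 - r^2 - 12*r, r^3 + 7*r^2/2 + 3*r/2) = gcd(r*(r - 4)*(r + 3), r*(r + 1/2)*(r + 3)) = r^2 + 3*r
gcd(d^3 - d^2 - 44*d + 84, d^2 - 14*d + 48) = d - 6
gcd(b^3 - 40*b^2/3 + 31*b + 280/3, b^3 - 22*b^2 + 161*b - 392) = b^2 - 15*b + 56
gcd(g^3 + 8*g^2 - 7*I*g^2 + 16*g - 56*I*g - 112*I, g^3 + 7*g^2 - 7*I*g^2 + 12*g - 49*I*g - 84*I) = g^2 + g*(4 - 7*I) - 28*I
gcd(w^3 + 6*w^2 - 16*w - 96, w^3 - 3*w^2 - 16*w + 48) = w^2 - 16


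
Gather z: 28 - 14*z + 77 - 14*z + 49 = 154 - 28*z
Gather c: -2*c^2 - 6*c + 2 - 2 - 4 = -2*c^2 - 6*c - 4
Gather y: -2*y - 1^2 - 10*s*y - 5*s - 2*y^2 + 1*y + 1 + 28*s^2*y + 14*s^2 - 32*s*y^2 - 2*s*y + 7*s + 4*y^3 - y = 14*s^2 + 2*s + 4*y^3 + y^2*(-32*s - 2) + y*(28*s^2 - 12*s - 2)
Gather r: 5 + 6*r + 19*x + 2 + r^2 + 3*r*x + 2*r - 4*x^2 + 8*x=r^2 + r*(3*x + 8) - 4*x^2 + 27*x + 7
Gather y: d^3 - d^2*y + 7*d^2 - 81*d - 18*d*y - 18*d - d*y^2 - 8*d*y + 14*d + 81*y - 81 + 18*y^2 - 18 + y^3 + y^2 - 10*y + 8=d^3 + 7*d^2 - 85*d + y^3 + y^2*(19 - d) + y*(-d^2 - 26*d + 71) - 91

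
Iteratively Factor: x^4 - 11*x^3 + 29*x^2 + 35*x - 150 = (x - 5)*(x^3 - 6*x^2 - x + 30) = (x - 5)*(x + 2)*(x^2 - 8*x + 15) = (x - 5)*(x - 3)*(x + 2)*(x - 5)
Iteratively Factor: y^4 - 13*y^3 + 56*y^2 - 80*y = (y - 4)*(y^3 - 9*y^2 + 20*y) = (y - 5)*(y - 4)*(y^2 - 4*y) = y*(y - 5)*(y - 4)*(y - 4)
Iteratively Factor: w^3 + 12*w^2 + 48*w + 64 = (w + 4)*(w^2 + 8*w + 16) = (w + 4)^2*(w + 4)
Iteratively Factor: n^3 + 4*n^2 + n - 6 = (n + 3)*(n^2 + n - 2) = (n + 2)*(n + 3)*(n - 1)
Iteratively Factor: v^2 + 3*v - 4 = (v - 1)*(v + 4)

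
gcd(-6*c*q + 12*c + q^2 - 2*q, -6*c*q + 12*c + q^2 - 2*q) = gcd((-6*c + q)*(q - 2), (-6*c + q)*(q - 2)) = -6*c*q + 12*c + q^2 - 2*q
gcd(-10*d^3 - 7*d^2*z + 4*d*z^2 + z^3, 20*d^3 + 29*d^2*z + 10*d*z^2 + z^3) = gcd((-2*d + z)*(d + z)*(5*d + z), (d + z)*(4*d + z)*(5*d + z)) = 5*d^2 + 6*d*z + z^2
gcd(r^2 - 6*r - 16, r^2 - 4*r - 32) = r - 8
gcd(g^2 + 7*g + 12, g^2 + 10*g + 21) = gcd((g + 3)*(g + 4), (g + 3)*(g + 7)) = g + 3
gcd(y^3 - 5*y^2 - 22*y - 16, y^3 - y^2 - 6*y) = y + 2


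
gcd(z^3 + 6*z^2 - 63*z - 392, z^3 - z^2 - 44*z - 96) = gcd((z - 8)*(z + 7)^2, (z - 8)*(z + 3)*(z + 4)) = z - 8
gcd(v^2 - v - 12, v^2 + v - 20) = v - 4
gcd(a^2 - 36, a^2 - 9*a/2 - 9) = a - 6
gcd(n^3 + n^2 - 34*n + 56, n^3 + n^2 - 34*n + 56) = n^3 + n^2 - 34*n + 56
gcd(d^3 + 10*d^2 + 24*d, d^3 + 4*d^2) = d^2 + 4*d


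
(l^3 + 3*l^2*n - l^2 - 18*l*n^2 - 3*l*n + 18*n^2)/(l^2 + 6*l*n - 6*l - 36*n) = (l^2 - 3*l*n - l + 3*n)/(l - 6)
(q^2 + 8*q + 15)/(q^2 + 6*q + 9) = (q + 5)/(q + 3)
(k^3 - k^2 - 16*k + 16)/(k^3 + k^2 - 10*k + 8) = (k - 4)/(k - 2)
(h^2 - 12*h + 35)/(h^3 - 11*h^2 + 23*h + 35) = 1/(h + 1)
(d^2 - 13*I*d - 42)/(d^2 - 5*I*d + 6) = (d - 7*I)/(d + I)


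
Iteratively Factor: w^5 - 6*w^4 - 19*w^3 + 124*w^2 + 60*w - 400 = (w + 2)*(w^4 - 8*w^3 - 3*w^2 + 130*w - 200) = (w - 5)*(w + 2)*(w^3 - 3*w^2 - 18*w + 40) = (w - 5)*(w + 2)*(w + 4)*(w^2 - 7*w + 10) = (w - 5)^2*(w + 2)*(w + 4)*(w - 2)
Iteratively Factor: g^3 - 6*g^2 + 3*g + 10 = (g + 1)*(g^2 - 7*g + 10) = (g - 5)*(g + 1)*(g - 2)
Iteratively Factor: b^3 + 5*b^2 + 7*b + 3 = (b + 1)*(b^2 + 4*b + 3) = (b + 1)^2*(b + 3)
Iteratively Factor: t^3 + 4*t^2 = (t)*(t^2 + 4*t) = t*(t + 4)*(t)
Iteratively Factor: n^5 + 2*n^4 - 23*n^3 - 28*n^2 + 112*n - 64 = (n - 1)*(n^4 + 3*n^3 - 20*n^2 - 48*n + 64) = (n - 1)^2*(n^3 + 4*n^2 - 16*n - 64) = (n - 1)^2*(n + 4)*(n^2 - 16) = (n - 1)^2*(n + 4)^2*(n - 4)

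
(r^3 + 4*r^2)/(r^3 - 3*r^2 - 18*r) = r*(r + 4)/(r^2 - 3*r - 18)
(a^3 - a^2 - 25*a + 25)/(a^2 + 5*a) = a - 6 + 5/a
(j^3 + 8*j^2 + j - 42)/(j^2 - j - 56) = (j^2 + j - 6)/(j - 8)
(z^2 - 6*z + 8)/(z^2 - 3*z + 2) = (z - 4)/(z - 1)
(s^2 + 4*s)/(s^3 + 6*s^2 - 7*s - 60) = s/(s^2 + 2*s - 15)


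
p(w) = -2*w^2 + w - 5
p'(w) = 1 - 4*w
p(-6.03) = -83.75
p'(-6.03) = 25.12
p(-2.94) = -25.23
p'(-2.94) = 12.76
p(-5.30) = -66.48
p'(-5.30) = 22.20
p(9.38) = -171.59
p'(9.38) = -36.52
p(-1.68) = -12.32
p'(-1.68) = 7.72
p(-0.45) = -5.86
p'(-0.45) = 2.80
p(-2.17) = -16.59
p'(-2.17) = 9.68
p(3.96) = -32.40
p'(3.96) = -14.84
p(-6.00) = -83.00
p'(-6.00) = 25.00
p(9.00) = -158.00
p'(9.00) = -35.00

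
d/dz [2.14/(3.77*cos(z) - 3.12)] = 8.0678*sin(z)/(3.77*cos(z) - 3.12)^2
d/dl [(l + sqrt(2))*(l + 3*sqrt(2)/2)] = 2*l + 5*sqrt(2)/2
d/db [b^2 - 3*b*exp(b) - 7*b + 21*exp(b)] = -3*b*exp(b) + 2*b + 18*exp(b) - 7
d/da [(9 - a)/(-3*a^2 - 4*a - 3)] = 3*(-a^2 + 18*a + 13)/(9*a^4 + 24*a^3 + 34*a^2 + 24*a + 9)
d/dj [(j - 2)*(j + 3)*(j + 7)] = 3*j^2 + 16*j + 1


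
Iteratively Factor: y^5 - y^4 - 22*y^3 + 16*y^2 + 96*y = (y)*(y^4 - y^3 - 22*y^2 + 16*y + 96) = y*(y + 2)*(y^3 - 3*y^2 - 16*y + 48) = y*(y - 4)*(y + 2)*(y^2 + y - 12) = y*(y - 4)*(y + 2)*(y + 4)*(y - 3)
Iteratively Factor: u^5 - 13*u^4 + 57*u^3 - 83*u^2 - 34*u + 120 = (u + 1)*(u^4 - 14*u^3 + 71*u^2 - 154*u + 120) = (u - 4)*(u + 1)*(u^3 - 10*u^2 + 31*u - 30) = (u - 4)*(u - 2)*(u + 1)*(u^2 - 8*u + 15) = (u - 4)*(u - 3)*(u - 2)*(u + 1)*(u - 5)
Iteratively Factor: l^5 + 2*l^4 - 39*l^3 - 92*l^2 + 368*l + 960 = (l + 3)*(l^4 - l^3 - 36*l^2 + 16*l + 320) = (l - 4)*(l + 3)*(l^3 + 3*l^2 - 24*l - 80) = (l - 4)*(l + 3)*(l + 4)*(l^2 - l - 20) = (l - 5)*(l - 4)*(l + 3)*(l + 4)*(l + 4)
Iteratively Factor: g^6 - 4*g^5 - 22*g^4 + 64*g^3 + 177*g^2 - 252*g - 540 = (g + 2)*(g^5 - 6*g^4 - 10*g^3 + 84*g^2 + 9*g - 270) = (g - 3)*(g + 2)*(g^4 - 3*g^3 - 19*g^2 + 27*g + 90) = (g - 5)*(g - 3)*(g + 2)*(g^3 + 2*g^2 - 9*g - 18) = (g - 5)*(g - 3)*(g + 2)^2*(g^2 - 9) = (g - 5)*(g - 3)^2*(g + 2)^2*(g + 3)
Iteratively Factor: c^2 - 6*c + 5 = (c - 5)*(c - 1)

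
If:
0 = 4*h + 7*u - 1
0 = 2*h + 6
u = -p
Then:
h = -3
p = -13/7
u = 13/7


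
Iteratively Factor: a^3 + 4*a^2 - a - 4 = (a + 4)*(a^2 - 1) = (a + 1)*(a + 4)*(a - 1)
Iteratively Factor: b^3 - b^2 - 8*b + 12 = (b - 2)*(b^2 + b - 6) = (b - 2)*(b + 3)*(b - 2)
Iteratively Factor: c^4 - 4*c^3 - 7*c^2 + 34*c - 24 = (c + 3)*(c^3 - 7*c^2 + 14*c - 8) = (c - 2)*(c + 3)*(c^2 - 5*c + 4) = (c - 2)*(c - 1)*(c + 3)*(c - 4)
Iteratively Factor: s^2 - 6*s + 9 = (s - 3)*(s - 3)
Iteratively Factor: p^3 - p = (p)*(p^2 - 1) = p*(p - 1)*(p + 1)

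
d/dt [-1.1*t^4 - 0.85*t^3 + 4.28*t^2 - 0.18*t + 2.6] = -4.4*t^3 - 2.55*t^2 + 8.56*t - 0.18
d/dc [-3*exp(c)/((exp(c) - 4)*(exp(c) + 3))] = 3*(exp(2*c) + 12)*exp(c)/(exp(4*c) - 2*exp(3*c) - 23*exp(2*c) + 24*exp(c) + 144)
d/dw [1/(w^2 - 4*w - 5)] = 2*(2 - w)/(-w^2 + 4*w + 5)^2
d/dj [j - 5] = 1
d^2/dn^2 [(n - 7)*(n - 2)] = 2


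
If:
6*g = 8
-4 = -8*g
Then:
No Solution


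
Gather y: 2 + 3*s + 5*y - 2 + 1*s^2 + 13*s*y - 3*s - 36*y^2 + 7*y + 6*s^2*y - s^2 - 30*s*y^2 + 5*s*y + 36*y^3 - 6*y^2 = 36*y^3 + y^2*(-30*s - 42) + y*(6*s^2 + 18*s + 12)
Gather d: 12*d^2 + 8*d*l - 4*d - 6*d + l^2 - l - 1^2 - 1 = 12*d^2 + d*(8*l - 10) + l^2 - l - 2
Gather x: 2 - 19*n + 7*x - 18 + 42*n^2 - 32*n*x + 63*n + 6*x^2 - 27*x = 42*n^2 + 44*n + 6*x^2 + x*(-32*n - 20) - 16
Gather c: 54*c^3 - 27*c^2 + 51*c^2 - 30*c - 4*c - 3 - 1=54*c^3 + 24*c^2 - 34*c - 4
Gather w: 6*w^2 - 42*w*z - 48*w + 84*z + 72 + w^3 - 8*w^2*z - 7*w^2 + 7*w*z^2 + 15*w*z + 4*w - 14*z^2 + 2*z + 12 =w^3 + w^2*(-8*z - 1) + w*(7*z^2 - 27*z - 44) - 14*z^2 + 86*z + 84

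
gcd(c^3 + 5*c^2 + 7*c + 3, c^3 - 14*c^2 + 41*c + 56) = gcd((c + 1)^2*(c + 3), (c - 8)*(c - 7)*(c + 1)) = c + 1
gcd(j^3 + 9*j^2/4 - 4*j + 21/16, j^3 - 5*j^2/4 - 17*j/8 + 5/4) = j - 1/2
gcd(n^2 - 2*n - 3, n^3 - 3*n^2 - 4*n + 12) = n - 3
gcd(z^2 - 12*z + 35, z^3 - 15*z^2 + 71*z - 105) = z^2 - 12*z + 35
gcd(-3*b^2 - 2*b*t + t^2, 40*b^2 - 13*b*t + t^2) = 1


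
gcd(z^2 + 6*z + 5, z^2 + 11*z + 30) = z + 5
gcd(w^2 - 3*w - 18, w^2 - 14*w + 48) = w - 6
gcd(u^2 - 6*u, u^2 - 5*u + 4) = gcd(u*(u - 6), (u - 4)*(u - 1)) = 1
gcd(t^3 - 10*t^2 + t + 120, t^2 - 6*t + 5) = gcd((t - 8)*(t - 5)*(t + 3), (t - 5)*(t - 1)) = t - 5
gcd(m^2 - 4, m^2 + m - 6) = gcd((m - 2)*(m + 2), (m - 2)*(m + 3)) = m - 2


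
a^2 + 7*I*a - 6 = (a + I)*(a + 6*I)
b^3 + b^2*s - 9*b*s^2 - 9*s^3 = (b - 3*s)*(b + s)*(b + 3*s)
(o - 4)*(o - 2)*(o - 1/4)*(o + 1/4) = o^4 - 6*o^3 + 127*o^2/16 + 3*o/8 - 1/2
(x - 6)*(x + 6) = x^2 - 36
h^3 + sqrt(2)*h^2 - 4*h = h*(h - sqrt(2))*(h + 2*sqrt(2))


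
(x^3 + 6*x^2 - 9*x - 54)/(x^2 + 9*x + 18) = x - 3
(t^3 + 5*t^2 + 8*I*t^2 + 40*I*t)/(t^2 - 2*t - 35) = t*(t + 8*I)/(t - 7)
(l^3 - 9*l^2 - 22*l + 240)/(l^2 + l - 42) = (l^2 - 3*l - 40)/(l + 7)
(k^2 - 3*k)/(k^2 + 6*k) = (k - 3)/(k + 6)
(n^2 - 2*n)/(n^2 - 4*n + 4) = n/(n - 2)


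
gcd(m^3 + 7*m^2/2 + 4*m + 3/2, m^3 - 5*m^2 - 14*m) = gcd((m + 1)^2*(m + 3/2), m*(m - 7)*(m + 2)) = 1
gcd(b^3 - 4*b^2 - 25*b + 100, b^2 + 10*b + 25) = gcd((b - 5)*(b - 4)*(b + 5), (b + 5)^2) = b + 5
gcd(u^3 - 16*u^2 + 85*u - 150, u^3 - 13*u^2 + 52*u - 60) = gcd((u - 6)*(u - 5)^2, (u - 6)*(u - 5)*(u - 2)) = u^2 - 11*u + 30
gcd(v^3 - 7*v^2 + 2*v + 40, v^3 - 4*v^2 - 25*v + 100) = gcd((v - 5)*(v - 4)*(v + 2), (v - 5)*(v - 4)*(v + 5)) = v^2 - 9*v + 20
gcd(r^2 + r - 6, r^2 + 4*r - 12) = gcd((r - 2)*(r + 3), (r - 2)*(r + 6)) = r - 2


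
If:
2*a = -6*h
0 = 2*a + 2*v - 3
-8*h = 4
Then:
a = 3/2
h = -1/2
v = 0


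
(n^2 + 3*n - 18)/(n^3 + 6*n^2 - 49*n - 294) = (n - 3)/(n^2 - 49)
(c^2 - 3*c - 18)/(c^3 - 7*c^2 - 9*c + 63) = (c - 6)/(c^2 - 10*c + 21)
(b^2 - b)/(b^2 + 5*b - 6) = b/(b + 6)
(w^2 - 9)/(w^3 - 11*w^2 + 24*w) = (w + 3)/(w*(w - 8))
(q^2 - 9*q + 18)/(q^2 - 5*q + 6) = (q - 6)/(q - 2)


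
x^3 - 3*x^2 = x^2*(x - 3)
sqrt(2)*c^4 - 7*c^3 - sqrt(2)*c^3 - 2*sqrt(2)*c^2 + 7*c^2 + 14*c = c*(c - 2)*(c - 7*sqrt(2)/2)*(sqrt(2)*c + sqrt(2))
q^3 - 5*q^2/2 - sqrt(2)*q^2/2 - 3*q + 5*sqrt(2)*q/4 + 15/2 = (q - 5/2)*(q - 3*sqrt(2)/2)*(q + sqrt(2))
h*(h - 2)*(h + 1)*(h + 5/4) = h^4 + h^3/4 - 13*h^2/4 - 5*h/2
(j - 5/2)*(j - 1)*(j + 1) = j^3 - 5*j^2/2 - j + 5/2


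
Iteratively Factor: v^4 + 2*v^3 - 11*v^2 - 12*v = (v + 1)*(v^3 + v^2 - 12*v) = v*(v + 1)*(v^2 + v - 12) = v*(v + 1)*(v + 4)*(v - 3)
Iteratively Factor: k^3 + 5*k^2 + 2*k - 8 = (k - 1)*(k^2 + 6*k + 8) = (k - 1)*(k + 4)*(k + 2)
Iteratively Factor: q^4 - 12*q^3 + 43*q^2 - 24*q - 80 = (q + 1)*(q^3 - 13*q^2 + 56*q - 80) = (q - 4)*(q + 1)*(q^2 - 9*q + 20) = (q - 4)^2*(q + 1)*(q - 5)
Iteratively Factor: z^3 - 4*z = (z)*(z^2 - 4) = z*(z - 2)*(z + 2)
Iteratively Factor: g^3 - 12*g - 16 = (g - 4)*(g^2 + 4*g + 4) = (g - 4)*(g + 2)*(g + 2)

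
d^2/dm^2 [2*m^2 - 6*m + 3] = 4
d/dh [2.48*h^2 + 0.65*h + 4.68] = 4.96*h + 0.65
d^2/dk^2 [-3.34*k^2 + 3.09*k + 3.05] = -6.68000000000000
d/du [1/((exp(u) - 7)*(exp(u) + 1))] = 2*(3 - exp(u))*exp(u)/(exp(4*u) - 12*exp(3*u) + 22*exp(2*u) + 84*exp(u) + 49)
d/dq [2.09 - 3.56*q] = -3.56000000000000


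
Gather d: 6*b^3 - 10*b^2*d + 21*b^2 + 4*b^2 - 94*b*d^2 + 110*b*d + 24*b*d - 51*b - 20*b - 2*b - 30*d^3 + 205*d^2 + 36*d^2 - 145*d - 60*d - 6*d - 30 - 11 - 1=6*b^3 + 25*b^2 - 73*b - 30*d^3 + d^2*(241 - 94*b) + d*(-10*b^2 + 134*b - 211) - 42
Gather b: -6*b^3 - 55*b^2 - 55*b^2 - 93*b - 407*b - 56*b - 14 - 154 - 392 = -6*b^3 - 110*b^2 - 556*b - 560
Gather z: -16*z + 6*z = -10*z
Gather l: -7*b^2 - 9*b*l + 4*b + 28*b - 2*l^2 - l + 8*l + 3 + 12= -7*b^2 + 32*b - 2*l^2 + l*(7 - 9*b) + 15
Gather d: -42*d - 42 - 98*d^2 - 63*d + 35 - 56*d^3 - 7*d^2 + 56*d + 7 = -56*d^3 - 105*d^2 - 49*d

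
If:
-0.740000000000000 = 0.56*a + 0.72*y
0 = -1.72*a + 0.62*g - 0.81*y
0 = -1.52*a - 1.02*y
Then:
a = 1.44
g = 1.19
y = -2.15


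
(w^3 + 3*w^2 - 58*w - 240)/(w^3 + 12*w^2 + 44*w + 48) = (w^2 - 3*w - 40)/(w^2 + 6*w + 8)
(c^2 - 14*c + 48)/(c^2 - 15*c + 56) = (c - 6)/(c - 7)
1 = 1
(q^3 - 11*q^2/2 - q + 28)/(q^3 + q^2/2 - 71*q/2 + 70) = (2*q^2 - 3*q - 14)/(2*q^2 + 9*q - 35)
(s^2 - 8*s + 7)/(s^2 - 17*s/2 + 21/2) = 2*(s - 1)/(2*s - 3)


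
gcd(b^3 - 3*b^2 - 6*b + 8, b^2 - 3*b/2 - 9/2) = 1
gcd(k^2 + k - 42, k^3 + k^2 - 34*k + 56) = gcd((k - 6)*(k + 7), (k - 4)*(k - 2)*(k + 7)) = k + 7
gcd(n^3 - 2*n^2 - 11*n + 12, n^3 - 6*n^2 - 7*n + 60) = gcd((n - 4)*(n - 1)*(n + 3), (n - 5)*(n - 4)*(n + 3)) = n^2 - n - 12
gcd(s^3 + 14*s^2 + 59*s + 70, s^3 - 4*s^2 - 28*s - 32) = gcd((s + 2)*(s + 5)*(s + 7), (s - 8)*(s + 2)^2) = s + 2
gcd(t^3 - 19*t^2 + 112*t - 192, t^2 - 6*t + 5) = 1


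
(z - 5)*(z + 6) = z^2 + z - 30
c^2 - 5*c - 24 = (c - 8)*(c + 3)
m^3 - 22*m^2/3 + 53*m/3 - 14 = (m - 3)*(m - 7/3)*(m - 2)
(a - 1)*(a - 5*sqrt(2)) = a^2 - 5*sqrt(2)*a - a + 5*sqrt(2)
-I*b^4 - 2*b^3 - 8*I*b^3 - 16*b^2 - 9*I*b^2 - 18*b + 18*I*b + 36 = (b + 3)*(b + 6)*(b - 2*I)*(-I*b + I)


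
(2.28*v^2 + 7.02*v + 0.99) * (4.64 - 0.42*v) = -0.9576*v^3 + 7.6308*v^2 + 32.157*v + 4.5936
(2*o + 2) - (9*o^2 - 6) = -9*o^2 + 2*o + 8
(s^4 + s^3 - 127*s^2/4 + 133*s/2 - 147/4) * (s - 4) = s^5 - 3*s^4 - 143*s^3/4 + 387*s^2/2 - 1211*s/4 + 147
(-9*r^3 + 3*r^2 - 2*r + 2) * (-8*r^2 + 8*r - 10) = 72*r^5 - 96*r^4 + 130*r^3 - 62*r^2 + 36*r - 20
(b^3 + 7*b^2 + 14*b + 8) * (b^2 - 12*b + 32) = b^5 - 5*b^4 - 38*b^3 + 64*b^2 + 352*b + 256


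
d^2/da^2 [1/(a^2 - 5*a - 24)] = 2*(a^2 - 5*a - (2*a - 5)^2 - 24)/(-a^2 + 5*a + 24)^3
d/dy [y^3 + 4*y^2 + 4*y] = 3*y^2 + 8*y + 4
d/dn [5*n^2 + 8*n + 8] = 10*n + 8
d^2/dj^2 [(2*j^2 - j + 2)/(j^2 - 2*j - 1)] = 2*(3*j^3 + 12*j^2 - 15*j + 14)/(j^6 - 6*j^5 + 9*j^4 + 4*j^3 - 9*j^2 - 6*j - 1)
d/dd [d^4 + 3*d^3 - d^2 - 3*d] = 4*d^3 + 9*d^2 - 2*d - 3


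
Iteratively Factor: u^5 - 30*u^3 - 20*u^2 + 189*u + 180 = (u + 4)*(u^4 - 4*u^3 - 14*u^2 + 36*u + 45) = (u - 3)*(u + 4)*(u^3 - u^2 - 17*u - 15) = (u - 3)*(u + 3)*(u + 4)*(u^2 - 4*u - 5) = (u - 3)*(u + 1)*(u + 3)*(u + 4)*(u - 5)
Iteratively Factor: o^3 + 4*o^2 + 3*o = (o)*(o^2 + 4*o + 3) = o*(o + 3)*(o + 1)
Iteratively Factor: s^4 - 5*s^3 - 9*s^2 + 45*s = (s - 5)*(s^3 - 9*s) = (s - 5)*(s + 3)*(s^2 - 3*s) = s*(s - 5)*(s + 3)*(s - 3)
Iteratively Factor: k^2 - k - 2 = (k - 2)*(k + 1)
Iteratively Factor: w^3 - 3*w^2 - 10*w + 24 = (w - 2)*(w^2 - w - 12) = (w - 2)*(w + 3)*(w - 4)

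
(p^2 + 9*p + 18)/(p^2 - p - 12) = (p + 6)/(p - 4)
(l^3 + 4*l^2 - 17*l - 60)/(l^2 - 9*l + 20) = (l^2 + 8*l + 15)/(l - 5)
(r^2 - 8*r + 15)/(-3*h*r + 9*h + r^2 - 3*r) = (r - 5)/(-3*h + r)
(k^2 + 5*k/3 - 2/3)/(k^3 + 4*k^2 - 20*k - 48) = (k - 1/3)/(k^2 + 2*k - 24)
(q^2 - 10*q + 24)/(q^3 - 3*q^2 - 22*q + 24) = (q - 4)/(q^2 + 3*q - 4)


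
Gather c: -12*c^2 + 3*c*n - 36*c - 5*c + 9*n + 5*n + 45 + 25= -12*c^2 + c*(3*n - 41) + 14*n + 70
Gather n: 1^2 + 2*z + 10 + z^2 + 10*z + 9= z^2 + 12*z + 20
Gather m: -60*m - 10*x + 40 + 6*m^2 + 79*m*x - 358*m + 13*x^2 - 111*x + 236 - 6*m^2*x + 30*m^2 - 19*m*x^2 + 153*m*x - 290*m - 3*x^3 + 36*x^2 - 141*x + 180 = m^2*(36 - 6*x) + m*(-19*x^2 + 232*x - 708) - 3*x^3 + 49*x^2 - 262*x + 456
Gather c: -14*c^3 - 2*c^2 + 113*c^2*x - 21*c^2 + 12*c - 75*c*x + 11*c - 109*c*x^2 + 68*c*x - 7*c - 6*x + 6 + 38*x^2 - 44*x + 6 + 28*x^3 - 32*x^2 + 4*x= -14*c^3 + c^2*(113*x - 23) + c*(-109*x^2 - 7*x + 16) + 28*x^3 + 6*x^2 - 46*x + 12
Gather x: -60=-60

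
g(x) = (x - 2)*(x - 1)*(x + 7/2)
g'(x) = (x - 2)*(x - 1) + (x - 2)*(x + 7/2) + (x - 1)*(x + 7/2)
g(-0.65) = 12.46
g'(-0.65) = -7.88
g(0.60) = 2.30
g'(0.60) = -6.82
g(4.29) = 58.69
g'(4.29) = 51.00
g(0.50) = 3.00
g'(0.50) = -7.25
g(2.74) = 8.03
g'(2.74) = 16.76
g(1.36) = -1.12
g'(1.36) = -1.59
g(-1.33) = 16.84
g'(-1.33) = -4.52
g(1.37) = -1.14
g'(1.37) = -1.50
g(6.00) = 190.00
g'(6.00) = 105.50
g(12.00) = 1705.00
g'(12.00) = 435.50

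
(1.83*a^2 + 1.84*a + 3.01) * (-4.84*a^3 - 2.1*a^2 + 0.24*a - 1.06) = -8.8572*a^5 - 12.7486*a^4 - 17.9932*a^3 - 7.8192*a^2 - 1.228*a - 3.1906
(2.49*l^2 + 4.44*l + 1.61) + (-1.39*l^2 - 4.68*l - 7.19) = 1.1*l^2 - 0.239999999999999*l - 5.58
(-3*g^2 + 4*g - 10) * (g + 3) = -3*g^3 - 5*g^2 + 2*g - 30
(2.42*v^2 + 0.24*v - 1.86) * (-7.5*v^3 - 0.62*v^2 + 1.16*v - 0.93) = -18.15*v^5 - 3.3004*v^4 + 16.6084*v^3 - 0.819*v^2 - 2.3808*v + 1.7298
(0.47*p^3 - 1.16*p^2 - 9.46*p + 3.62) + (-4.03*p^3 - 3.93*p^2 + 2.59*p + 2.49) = -3.56*p^3 - 5.09*p^2 - 6.87*p + 6.11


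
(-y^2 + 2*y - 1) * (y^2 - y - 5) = -y^4 + 3*y^3 + 2*y^2 - 9*y + 5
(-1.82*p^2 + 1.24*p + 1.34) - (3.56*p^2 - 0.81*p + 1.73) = -5.38*p^2 + 2.05*p - 0.39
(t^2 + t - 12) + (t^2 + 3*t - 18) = 2*t^2 + 4*t - 30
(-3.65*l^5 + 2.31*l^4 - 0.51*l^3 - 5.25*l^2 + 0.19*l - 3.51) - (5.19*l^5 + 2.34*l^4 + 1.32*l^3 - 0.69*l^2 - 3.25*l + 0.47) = -8.84*l^5 - 0.0299999999999998*l^4 - 1.83*l^3 - 4.56*l^2 + 3.44*l - 3.98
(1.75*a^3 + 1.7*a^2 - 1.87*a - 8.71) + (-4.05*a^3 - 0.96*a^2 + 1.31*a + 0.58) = -2.3*a^3 + 0.74*a^2 - 0.56*a - 8.13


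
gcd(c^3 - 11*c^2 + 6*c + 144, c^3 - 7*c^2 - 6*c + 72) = c^2 - 3*c - 18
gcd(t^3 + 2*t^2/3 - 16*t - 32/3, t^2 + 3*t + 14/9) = t + 2/3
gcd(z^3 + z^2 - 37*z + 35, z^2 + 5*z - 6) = z - 1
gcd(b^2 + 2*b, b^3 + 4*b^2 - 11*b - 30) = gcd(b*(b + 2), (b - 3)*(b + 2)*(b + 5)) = b + 2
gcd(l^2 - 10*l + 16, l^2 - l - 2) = l - 2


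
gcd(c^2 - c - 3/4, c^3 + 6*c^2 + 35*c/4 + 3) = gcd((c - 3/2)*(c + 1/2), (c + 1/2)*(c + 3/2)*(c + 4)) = c + 1/2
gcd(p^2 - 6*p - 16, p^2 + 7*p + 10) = p + 2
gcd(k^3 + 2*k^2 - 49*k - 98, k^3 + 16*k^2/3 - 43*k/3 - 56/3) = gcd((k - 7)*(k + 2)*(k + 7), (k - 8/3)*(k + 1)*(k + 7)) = k + 7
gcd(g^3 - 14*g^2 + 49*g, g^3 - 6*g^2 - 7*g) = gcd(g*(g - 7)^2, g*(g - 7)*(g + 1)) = g^2 - 7*g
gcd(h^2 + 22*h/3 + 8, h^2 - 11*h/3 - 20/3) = h + 4/3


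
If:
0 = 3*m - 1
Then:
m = 1/3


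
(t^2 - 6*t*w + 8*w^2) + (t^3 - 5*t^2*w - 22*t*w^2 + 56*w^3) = t^3 - 5*t^2*w + t^2 - 22*t*w^2 - 6*t*w + 56*w^3 + 8*w^2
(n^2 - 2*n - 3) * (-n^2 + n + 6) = -n^4 + 3*n^3 + 7*n^2 - 15*n - 18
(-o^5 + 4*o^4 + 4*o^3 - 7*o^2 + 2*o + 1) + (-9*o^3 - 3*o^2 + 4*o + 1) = -o^5 + 4*o^4 - 5*o^3 - 10*o^2 + 6*o + 2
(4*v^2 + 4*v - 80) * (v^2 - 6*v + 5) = 4*v^4 - 20*v^3 - 84*v^2 + 500*v - 400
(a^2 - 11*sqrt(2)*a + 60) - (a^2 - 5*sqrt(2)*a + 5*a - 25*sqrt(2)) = -6*sqrt(2)*a - 5*a + 25*sqrt(2) + 60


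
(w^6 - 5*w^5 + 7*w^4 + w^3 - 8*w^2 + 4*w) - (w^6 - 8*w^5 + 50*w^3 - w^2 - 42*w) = 3*w^5 + 7*w^4 - 49*w^3 - 7*w^2 + 46*w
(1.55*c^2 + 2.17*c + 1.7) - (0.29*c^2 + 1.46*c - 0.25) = 1.26*c^2 + 0.71*c + 1.95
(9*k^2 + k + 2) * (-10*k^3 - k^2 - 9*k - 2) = -90*k^5 - 19*k^4 - 102*k^3 - 29*k^2 - 20*k - 4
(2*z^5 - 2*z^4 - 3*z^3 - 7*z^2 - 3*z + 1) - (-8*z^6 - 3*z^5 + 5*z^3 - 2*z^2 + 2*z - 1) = 8*z^6 + 5*z^5 - 2*z^4 - 8*z^3 - 5*z^2 - 5*z + 2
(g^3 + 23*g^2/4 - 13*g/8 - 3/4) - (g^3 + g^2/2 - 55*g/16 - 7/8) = 21*g^2/4 + 29*g/16 + 1/8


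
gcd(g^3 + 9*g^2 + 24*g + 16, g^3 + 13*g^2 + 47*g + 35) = g + 1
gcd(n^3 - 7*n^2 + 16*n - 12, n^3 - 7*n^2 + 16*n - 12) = n^3 - 7*n^2 + 16*n - 12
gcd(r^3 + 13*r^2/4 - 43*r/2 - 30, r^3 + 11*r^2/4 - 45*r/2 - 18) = r^2 + 2*r - 24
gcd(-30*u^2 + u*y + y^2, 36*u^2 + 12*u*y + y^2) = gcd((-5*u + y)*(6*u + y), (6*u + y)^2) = 6*u + y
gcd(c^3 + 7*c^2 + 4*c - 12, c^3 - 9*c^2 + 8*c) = c - 1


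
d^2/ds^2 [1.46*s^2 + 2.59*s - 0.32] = 2.92000000000000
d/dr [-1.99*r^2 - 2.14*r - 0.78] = -3.98*r - 2.14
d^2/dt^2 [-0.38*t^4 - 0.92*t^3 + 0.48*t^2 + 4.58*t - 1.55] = -4.56*t^2 - 5.52*t + 0.96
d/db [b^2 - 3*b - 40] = 2*b - 3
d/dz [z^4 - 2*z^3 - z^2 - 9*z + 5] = 4*z^3 - 6*z^2 - 2*z - 9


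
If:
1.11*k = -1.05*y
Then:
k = -0.945945945945946*y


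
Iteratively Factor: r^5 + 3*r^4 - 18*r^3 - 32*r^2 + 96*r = (r - 2)*(r^4 + 5*r^3 - 8*r^2 - 48*r) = (r - 2)*(r + 4)*(r^3 + r^2 - 12*r) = (r - 3)*(r - 2)*(r + 4)*(r^2 + 4*r) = r*(r - 3)*(r - 2)*(r + 4)*(r + 4)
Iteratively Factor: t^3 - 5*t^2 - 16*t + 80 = (t + 4)*(t^2 - 9*t + 20) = (t - 4)*(t + 4)*(t - 5)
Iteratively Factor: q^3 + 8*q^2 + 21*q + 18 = (q + 3)*(q^2 + 5*q + 6) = (q + 2)*(q + 3)*(q + 3)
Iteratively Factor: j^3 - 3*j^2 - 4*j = (j - 4)*(j^2 + j) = (j - 4)*(j + 1)*(j)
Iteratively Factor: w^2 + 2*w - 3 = (w - 1)*(w + 3)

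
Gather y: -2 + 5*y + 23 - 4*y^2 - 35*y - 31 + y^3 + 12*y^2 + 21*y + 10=y^3 + 8*y^2 - 9*y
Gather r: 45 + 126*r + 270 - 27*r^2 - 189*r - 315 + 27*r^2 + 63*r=0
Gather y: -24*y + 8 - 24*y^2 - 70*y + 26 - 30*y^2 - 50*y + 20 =-54*y^2 - 144*y + 54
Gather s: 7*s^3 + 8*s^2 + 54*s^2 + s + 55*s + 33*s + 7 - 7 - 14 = 7*s^3 + 62*s^2 + 89*s - 14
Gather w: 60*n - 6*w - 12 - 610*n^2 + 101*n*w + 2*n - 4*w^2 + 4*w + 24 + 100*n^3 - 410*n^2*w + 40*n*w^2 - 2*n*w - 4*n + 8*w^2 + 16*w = 100*n^3 - 610*n^2 + 58*n + w^2*(40*n + 4) + w*(-410*n^2 + 99*n + 14) + 12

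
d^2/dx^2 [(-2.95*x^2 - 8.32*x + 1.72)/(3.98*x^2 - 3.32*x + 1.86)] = (-5.6843418860808e-14*x^4 - 341.544496*x^3 + 294.502488*x^2 + 233.183424*x - 110.715544)/(63.044792*x^6 - 157.770384*x^5 + 219.996888*x^4 - 184.058144*x^3 + 102.812616*x^2 - 34.457616*x + 6.434856)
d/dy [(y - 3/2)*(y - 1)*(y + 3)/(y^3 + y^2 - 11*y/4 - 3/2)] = 2*(y^2 + 16*y + 19)/(4*y^4 + 20*y^3 + 33*y^2 + 20*y + 4)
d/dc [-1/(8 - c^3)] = -3*c^2/(c^3 - 8)^2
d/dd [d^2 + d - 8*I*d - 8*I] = 2*d + 1 - 8*I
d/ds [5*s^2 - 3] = 10*s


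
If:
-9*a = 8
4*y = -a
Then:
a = -8/9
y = 2/9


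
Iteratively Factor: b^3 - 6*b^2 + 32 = (b + 2)*(b^2 - 8*b + 16) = (b - 4)*(b + 2)*(b - 4)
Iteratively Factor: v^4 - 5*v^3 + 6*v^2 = (v - 3)*(v^3 - 2*v^2) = v*(v - 3)*(v^2 - 2*v) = v*(v - 3)*(v - 2)*(v)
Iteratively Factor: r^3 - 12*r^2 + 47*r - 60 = (r - 4)*(r^2 - 8*r + 15) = (r - 5)*(r - 4)*(r - 3)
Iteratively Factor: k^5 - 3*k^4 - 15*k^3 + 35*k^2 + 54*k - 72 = (k - 3)*(k^4 - 15*k^2 - 10*k + 24) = (k - 4)*(k - 3)*(k^3 + 4*k^2 + k - 6) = (k - 4)*(k - 3)*(k - 1)*(k^2 + 5*k + 6) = (k - 4)*(k - 3)*(k - 1)*(k + 2)*(k + 3)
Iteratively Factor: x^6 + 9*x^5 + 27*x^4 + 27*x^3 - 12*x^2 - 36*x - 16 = (x + 1)*(x^5 + 8*x^4 + 19*x^3 + 8*x^2 - 20*x - 16) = (x + 1)*(x + 2)*(x^4 + 6*x^3 + 7*x^2 - 6*x - 8) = (x - 1)*(x + 1)*(x + 2)*(x^3 + 7*x^2 + 14*x + 8) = (x - 1)*(x + 1)^2*(x + 2)*(x^2 + 6*x + 8) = (x - 1)*(x + 1)^2*(x + 2)^2*(x + 4)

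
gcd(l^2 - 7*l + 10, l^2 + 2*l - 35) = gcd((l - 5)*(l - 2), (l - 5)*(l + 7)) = l - 5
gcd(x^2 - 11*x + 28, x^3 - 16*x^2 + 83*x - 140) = x^2 - 11*x + 28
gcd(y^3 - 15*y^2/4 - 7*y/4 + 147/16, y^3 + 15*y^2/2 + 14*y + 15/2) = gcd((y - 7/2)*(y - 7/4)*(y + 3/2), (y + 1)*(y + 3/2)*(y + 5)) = y + 3/2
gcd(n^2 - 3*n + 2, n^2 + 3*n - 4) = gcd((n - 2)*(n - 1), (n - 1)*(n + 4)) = n - 1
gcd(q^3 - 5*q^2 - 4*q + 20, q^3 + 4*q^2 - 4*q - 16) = q^2 - 4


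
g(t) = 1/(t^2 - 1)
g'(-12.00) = 0.00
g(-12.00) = 0.01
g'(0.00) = 0.00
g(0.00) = -1.00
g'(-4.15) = 0.03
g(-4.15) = 0.06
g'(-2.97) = 0.10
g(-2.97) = 0.13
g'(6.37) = -0.01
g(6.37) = 0.03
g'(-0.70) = 5.38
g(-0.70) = -1.96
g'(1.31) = -5.11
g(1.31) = 1.40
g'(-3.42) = 0.06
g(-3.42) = 0.09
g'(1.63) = -1.19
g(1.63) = 0.60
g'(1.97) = -0.47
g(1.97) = 0.35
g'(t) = -2*t/(t^2 - 1)^2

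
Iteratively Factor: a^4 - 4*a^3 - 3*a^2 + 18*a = (a - 3)*(a^3 - a^2 - 6*a) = (a - 3)^2*(a^2 + 2*a) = a*(a - 3)^2*(a + 2)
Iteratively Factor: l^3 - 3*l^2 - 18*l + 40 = (l - 5)*(l^2 + 2*l - 8) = (l - 5)*(l - 2)*(l + 4)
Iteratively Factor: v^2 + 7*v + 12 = (v + 4)*(v + 3)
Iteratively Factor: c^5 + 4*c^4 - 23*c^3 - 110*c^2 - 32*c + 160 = (c - 5)*(c^4 + 9*c^3 + 22*c^2 - 32) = (c - 5)*(c + 4)*(c^3 + 5*c^2 + 2*c - 8) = (c - 5)*(c - 1)*(c + 4)*(c^2 + 6*c + 8) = (c - 5)*(c - 1)*(c + 4)^2*(c + 2)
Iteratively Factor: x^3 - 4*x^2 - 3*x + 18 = (x - 3)*(x^2 - x - 6) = (x - 3)^2*(x + 2)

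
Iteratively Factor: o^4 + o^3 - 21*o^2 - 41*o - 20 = (o - 5)*(o^3 + 6*o^2 + 9*o + 4) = (o - 5)*(o + 1)*(o^2 + 5*o + 4) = (o - 5)*(o + 1)*(o + 4)*(o + 1)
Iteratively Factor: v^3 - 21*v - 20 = (v - 5)*(v^2 + 5*v + 4) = (v - 5)*(v + 4)*(v + 1)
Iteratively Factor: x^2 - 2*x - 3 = (x + 1)*(x - 3)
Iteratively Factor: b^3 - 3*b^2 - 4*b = (b - 4)*(b^2 + b) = b*(b - 4)*(b + 1)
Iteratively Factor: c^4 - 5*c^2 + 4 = (c + 2)*(c^3 - 2*c^2 - c + 2) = (c + 1)*(c + 2)*(c^2 - 3*c + 2) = (c - 1)*(c + 1)*(c + 2)*(c - 2)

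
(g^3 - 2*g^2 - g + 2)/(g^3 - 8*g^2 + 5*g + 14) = (g - 1)/(g - 7)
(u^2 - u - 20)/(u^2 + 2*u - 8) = (u - 5)/(u - 2)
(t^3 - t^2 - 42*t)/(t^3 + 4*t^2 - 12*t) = (t - 7)/(t - 2)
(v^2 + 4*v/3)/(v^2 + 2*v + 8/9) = 3*v/(3*v + 2)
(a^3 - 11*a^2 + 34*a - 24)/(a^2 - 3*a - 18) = (a^2 - 5*a + 4)/(a + 3)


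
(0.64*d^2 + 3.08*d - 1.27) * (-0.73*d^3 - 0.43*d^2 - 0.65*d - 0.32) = -0.4672*d^5 - 2.5236*d^4 - 0.8133*d^3 - 1.6607*d^2 - 0.1601*d + 0.4064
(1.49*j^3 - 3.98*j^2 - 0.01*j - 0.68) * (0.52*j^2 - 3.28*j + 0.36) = 0.7748*j^5 - 6.9568*j^4 + 13.5856*j^3 - 1.7536*j^2 + 2.2268*j - 0.2448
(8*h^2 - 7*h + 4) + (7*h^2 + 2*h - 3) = 15*h^2 - 5*h + 1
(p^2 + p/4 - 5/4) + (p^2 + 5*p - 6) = 2*p^2 + 21*p/4 - 29/4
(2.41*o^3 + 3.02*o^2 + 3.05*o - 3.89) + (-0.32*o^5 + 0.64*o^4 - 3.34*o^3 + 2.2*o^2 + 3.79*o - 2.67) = -0.32*o^5 + 0.64*o^4 - 0.93*o^3 + 5.22*o^2 + 6.84*o - 6.56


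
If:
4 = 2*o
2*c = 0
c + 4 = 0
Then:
No Solution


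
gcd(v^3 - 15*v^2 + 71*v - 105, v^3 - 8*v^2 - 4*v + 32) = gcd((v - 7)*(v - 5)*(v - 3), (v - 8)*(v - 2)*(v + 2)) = 1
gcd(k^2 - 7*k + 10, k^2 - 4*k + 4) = k - 2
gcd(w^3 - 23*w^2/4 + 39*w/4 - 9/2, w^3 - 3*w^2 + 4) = w - 2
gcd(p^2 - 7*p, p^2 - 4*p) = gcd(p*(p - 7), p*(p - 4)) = p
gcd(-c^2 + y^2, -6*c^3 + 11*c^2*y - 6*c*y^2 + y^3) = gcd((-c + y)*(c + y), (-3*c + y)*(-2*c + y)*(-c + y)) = -c + y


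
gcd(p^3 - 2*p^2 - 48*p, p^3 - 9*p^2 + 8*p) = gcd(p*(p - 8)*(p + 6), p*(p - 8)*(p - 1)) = p^2 - 8*p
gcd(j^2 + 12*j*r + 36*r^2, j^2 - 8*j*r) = 1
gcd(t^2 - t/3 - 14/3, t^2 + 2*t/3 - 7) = t - 7/3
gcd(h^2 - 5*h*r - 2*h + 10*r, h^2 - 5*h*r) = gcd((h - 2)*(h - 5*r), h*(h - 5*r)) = -h + 5*r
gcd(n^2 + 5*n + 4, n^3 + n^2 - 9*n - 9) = n + 1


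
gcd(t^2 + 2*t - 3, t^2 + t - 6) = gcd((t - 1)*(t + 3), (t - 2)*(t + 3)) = t + 3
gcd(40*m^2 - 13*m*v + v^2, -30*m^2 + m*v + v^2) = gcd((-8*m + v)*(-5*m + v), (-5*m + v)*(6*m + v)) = -5*m + v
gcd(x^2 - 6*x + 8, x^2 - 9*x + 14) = x - 2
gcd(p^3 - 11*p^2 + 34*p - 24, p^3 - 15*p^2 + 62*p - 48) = p^2 - 7*p + 6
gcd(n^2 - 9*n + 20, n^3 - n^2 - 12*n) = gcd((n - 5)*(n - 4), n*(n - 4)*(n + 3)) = n - 4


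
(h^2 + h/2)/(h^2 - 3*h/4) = 2*(2*h + 1)/(4*h - 3)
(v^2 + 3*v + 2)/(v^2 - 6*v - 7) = (v + 2)/(v - 7)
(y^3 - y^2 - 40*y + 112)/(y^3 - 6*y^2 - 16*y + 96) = (y^2 + 3*y - 28)/(y^2 - 2*y - 24)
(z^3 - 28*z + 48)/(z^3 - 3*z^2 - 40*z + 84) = (z - 4)/(z - 7)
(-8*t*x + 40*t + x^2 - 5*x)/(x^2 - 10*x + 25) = (-8*t + x)/(x - 5)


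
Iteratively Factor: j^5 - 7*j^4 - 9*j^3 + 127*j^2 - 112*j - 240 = (j + 4)*(j^4 - 11*j^3 + 35*j^2 - 13*j - 60) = (j + 1)*(j + 4)*(j^3 - 12*j^2 + 47*j - 60) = (j - 4)*(j + 1)*(j + 4)*(j^2 - 8*j + 15) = (j - 4)*(j - 3)*(j + 1)*(j + 4)*(j - 5)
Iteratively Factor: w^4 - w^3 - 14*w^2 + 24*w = (w)*(w^3 - w^2 - 14*w + 24) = w*(w - 2)*(w^2 + w - 12) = w*(w - 3)*(w - 2)*(w + 4)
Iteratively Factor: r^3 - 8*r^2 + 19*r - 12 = (r - 1)*(r^2 - 7*r + 12) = (r - 3)*(r - 1)*(r - 4)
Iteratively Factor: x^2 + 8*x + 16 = (x + 4)*(x + 4)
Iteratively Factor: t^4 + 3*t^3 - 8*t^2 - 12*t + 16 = (t + 4)*(t^3 - t^2 - 4*t + 4) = (t - 2)*(t + 4)*(t^2 + t - 2) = (t - 2)*(t - 1)*(t + 4)*(t + 2)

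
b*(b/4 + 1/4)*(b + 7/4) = b^3/4 + 11*b^2/16 + 7*b/16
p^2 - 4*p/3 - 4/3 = (p - 2)*(p + 2/3)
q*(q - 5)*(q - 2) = q^3 - 7*q^2 + 10*q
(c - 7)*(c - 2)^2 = c^3 - 11*c^2 + 32*c - 28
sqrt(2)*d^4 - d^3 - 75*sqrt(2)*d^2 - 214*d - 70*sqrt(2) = (d - 7*sqrt(2))*(d + sqrt(2))*(d + 5*sqrt(2))*(sqrt(2)*d + 1)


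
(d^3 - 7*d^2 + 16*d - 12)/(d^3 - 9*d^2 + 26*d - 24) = (d - 2)/(d - 4)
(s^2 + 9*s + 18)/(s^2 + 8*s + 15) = (s + 6)/(s + 5)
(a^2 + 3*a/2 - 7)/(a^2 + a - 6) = (a + 7/2)/(a + 3)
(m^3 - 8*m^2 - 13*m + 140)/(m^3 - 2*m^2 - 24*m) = (m^2 - 12*m + 35)/(m*(m - 6))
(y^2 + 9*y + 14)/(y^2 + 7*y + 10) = (y + 7)/(y + 5)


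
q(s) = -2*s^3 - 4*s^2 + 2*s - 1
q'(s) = -6*s^2 - 8*s + 2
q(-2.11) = -4.24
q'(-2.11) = -7.83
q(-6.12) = 295.38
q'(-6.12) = -173.77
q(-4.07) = 59.44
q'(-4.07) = -64.83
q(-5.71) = 229.50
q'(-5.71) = -147.94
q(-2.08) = -4.47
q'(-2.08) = -7.32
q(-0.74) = -3.86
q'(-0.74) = 4.63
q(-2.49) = 0.10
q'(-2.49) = -15.28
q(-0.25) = -1.72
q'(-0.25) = 3.62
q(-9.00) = 1115.00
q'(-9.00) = -412.00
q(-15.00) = 5819.00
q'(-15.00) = -1228.00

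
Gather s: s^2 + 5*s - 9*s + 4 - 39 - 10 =s^2 - 4*s - 45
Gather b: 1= 1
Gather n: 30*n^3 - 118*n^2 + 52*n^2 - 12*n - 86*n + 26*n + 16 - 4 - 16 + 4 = 30*n^3 - 66*n^2 - 72*n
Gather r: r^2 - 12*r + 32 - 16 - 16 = r^2 - 12*r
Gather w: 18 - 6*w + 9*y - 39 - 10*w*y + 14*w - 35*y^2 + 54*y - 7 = w*(8 - 10*y) - 35*y^2 + 63*y - 28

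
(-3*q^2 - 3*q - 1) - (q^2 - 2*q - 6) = -4*q^2 - q + 5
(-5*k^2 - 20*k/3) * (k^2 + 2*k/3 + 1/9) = -5*k^4 - 10*k^3 - 5*k^2 - 20*k/27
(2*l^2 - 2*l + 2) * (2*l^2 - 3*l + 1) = 4*l^4 - 10*l^3 + 12*l^2 - 8*l + 2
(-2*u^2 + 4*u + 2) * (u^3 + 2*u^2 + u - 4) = -2*u^5 + 8*u^3 + 16*u^2 - 14*u - 8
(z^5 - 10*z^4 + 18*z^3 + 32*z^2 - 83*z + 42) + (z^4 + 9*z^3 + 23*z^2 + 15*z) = z^5 - 9*z^4 + 27*z^3 + 55*z^2 - 68*z + 42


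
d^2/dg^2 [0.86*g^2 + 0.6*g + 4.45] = 1.72000000000000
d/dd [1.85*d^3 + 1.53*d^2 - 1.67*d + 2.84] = 5.55*d^2 + 3.06*d - 1.67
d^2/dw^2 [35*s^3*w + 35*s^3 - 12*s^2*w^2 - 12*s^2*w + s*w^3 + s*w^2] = 2*s*(-12*s + 3*w + 1)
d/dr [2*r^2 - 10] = 4*r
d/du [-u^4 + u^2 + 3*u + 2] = -4*u^3 + 2*u + 3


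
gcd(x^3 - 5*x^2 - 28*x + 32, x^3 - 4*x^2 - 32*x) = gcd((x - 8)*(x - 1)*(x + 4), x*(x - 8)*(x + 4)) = x^2 - 4*x - 32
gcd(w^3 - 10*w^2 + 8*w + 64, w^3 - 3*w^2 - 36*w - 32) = w - 8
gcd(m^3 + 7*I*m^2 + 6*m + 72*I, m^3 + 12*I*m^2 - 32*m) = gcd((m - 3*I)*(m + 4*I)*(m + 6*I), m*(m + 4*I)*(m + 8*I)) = m + 4*I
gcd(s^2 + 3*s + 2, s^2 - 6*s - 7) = s + 1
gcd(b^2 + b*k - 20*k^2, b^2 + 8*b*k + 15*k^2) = b + 5*k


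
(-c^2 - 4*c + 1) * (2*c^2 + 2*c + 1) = -2*c^4 - 10*c^3 - 7*c^2 - 2*c + 1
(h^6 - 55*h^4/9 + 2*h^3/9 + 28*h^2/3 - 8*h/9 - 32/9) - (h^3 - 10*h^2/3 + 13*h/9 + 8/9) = h^6 - 55*h^4/9 - 7*h^3/9 + 38*h^2/3 - 7*h/3 - 40/9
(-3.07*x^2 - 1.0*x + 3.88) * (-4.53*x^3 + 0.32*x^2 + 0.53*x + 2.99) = 13.9071*x^5 + 3.5476*x^4 - 19.5235*x^3 - 8.4677*x^2 - 0.9336*x + 11.6012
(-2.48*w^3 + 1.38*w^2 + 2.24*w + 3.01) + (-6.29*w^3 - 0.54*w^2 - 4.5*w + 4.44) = -8.77*w^3 + 0.84*w^2 - 2.26*w + 7.45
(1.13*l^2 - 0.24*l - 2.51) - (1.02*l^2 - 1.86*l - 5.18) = 0.11*l^2 + 1.62*l + 2.67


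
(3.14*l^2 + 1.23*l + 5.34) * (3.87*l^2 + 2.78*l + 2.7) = 12.1518*l^4 + 13.4893*l^3 + 32.5632*l^2 + 18.1662*l + 14.418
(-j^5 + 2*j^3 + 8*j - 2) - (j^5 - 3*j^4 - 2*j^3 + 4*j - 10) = -2*j^5 + 3*j^4 + 4*j^3 + 4*j + 8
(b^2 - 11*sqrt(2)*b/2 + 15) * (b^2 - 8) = b^4 - 11*sqrt(2)*b^3/2 + 7*b^2 + 44*sqrt(2)*b - 120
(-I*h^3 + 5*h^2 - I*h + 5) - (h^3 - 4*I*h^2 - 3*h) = -h^3 - I*h^3 + 5*h^2 + 4*I*h^2 + 3*h - I*h + 5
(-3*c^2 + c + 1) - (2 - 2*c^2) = -c^2 + c - 1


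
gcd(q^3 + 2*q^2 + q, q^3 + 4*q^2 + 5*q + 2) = q^2 + 2*q + 1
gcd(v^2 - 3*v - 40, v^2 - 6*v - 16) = v - 8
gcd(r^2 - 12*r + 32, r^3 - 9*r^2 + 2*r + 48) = r - 8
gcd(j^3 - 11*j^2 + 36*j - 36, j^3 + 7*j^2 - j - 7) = 1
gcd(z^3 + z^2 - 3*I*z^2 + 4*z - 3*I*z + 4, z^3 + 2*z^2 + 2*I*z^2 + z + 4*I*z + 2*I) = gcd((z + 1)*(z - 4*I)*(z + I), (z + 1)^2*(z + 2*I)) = z + 1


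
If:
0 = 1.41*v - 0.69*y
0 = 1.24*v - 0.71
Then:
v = 0.57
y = 1.17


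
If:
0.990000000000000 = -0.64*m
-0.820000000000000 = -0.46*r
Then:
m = -1.55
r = 1.78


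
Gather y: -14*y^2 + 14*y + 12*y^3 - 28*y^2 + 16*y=12*y^3 - 42*y^2 + 30*y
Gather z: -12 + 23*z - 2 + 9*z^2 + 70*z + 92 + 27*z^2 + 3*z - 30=36*z^2 + 96*z + 48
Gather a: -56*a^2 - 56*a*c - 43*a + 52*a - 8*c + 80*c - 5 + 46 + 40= -56*a^2 + a*(9 - 56*c) + 72*c + 81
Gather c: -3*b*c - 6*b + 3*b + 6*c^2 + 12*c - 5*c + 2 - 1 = -3*b + 6*c^2 + c*(7 - 3*b) + 1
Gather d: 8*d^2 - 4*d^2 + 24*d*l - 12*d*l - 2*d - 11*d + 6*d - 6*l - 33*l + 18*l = 4*d^2 + d*(12*l - 7) - 21*l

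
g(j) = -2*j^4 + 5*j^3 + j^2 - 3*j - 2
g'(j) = -8*j^3 + 15*j^2 + 2*j - 3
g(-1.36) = -15.49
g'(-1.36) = 42.15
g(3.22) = -49.37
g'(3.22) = -108.12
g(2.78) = -14.64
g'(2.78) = -53.39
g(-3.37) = -429.86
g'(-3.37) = 466.80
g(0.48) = -2.76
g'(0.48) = 0.53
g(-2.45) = -134.24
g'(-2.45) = 199.79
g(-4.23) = -990.16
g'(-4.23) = 862.43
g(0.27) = -2.65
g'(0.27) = -1.52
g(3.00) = -29.00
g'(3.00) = -78.00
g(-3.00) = -281.00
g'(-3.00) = 342.00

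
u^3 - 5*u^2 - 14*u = u*(u - 7)*(u + 2)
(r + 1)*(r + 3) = r^2 + 4*r + 3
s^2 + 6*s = s*(s + 6)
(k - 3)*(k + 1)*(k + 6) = k^3 + 4*k^2 - 15*k - 18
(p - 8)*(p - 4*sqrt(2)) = p^2 - 8*p - 4*sqrt(2)*p + 32*sqrt(2)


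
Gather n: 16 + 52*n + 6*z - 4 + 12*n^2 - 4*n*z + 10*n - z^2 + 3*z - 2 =12*n^2 + n*(62 - 4*z) - z^2 + 9*z + 10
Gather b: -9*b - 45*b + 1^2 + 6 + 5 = 12 - 54*b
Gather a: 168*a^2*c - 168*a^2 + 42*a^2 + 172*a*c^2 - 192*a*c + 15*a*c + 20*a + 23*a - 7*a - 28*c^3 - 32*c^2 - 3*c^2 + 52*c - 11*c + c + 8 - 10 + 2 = a^2*(168*c - 126) + a*(172*c^2 - 177*c + 36) - 28*c^3 - 35*c^2 + 42*c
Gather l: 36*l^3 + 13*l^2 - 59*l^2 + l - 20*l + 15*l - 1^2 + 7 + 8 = 36*l^3 - 46*l^2 - 4*l + 14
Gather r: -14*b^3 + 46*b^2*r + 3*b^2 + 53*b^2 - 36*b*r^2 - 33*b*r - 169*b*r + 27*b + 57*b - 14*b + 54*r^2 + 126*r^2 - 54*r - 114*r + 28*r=-14*b^3 + 56*b^2 + 70*b + r^2*(180 - 36*b) + r*(46*b^2 - 202*b - 140)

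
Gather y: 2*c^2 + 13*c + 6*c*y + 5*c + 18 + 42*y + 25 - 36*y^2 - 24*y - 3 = 2*c^2 + 18*c - 36*y^2 + y*(6*c + 18) + 40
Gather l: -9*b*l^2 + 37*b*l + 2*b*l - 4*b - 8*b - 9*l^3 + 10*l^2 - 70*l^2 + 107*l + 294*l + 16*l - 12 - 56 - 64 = -12*b - 9*l^3 + l^2*(-9*b - 60) + l*(39*b + 417) - 132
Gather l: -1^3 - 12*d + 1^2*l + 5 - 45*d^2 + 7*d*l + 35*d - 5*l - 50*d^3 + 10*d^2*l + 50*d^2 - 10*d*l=-50*d^3 + 5*d^2 + 23*d + l*(10*d^2 - 3*d - 4) + 4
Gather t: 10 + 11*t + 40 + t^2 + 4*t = t^2 + 15*t + 50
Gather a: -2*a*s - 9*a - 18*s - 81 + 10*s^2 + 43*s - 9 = a*(-2*s - 9) + 10*s^2 + 25*s - 90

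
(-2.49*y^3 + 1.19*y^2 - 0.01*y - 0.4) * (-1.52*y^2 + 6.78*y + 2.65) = 3.7848*y^5 - 18.691*y^4 + 1.4849*y^3 + 3.6937*y^2 - 2.7385*y - 1.06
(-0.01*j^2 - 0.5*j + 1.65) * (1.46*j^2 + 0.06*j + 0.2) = -0.0146*j^4 - 0.7306*j^3 + 2.377*j^2 - 0.00100000000000001*j + 0.33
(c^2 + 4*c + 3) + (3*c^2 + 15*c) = 4*c^2 + 19*c + 3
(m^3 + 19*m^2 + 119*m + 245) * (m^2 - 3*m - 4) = m^5 + 16*m^4 + 58*m^3 - 188*m^2 - 1211*m - 980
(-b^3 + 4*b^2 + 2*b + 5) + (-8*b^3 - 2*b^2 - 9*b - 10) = -9*b^3 + 2*b^2 - 7*b - 5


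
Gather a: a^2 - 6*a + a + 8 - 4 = a^2 - 5*a + 4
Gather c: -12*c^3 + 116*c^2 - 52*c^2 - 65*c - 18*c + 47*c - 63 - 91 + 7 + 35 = -12*c^3 + 64*c^2 - 36*c - 112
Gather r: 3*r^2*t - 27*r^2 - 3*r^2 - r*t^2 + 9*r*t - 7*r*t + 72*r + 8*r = r^2*(3*t - 30) + r*(-t^2 + 2*t + 80)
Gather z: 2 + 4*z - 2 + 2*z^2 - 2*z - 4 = 2*z^2 + 2*z - 4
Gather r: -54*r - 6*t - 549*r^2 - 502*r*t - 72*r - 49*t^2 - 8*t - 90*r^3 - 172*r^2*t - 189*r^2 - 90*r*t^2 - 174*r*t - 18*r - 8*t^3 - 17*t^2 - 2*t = -90*r^3 + r^2*(-172*t - 738) + r*(-90*t^2 - 676*t - 144) - 8*t^3 - 66*t^2 - 16*t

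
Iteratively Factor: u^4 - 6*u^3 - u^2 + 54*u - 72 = (u - 3)*(u^3 - 3*u^2 - 10*u + 24) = (u - 4)*(u - 3)*(u^2 + u - 6) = (u - 4)*(u - 3)*(u - 2)*(u + 3)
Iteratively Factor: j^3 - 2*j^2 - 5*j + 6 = (j - 1)*(j^2 - j - 6) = (j - 3)*(j - 1)*(j + 2)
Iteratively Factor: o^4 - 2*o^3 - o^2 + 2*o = (o + 1)*(o^3 - 3*o^2 + 2*o) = (o - 2)*(o + 1)*(o^2 - o) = o*(o - 2)*(o + 1)*(o - 1)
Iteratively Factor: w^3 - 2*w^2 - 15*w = (w - 5)*(w^2 + 3*w) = w*(w - 5)*(w + 3)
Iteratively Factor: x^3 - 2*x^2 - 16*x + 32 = (x - 2)*(x^2 - 16) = (x - 4)*(x - 2)*(x + 4)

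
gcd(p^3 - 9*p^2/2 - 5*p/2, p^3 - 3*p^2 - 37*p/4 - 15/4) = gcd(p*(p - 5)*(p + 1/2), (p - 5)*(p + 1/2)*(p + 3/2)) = p^2 - 9*p/2 - 5/2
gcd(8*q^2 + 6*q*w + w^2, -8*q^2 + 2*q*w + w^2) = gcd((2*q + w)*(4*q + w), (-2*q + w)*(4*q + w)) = 4*q + w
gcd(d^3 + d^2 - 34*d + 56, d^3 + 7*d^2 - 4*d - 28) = d^2 + 5*d - 14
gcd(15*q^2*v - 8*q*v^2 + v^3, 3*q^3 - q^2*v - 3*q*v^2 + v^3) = 3*q - v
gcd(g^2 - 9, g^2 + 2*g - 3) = g + 3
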